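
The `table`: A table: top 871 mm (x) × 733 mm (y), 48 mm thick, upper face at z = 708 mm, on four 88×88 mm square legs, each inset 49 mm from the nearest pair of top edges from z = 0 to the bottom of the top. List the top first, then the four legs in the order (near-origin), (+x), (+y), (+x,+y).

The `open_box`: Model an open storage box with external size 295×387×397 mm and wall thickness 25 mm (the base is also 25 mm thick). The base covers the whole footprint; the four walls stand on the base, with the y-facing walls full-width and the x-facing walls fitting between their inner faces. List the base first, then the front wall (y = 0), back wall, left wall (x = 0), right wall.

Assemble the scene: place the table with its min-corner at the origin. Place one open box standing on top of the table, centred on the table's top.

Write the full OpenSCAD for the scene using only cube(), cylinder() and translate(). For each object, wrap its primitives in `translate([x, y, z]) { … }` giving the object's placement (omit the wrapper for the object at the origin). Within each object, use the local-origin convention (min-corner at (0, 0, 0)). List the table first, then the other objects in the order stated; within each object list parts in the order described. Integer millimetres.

translate([0, 0, 660]) cube([871, 733, 48]);
translate([49, 49, 0]) cube([88, 88, 660]);
translate([734, 49, 0]) cube([88, 88, 660]);
translate([49, 596, 0]) cube([88, 88, 660]);
translate([734, 596, 0]) cube([88, 88, 660]);
translate([288, 173, 708]) {
  cube([295, 387, 25]);
  translate([0, 0, 25]) cube([295, 25, 372]);
  translate([0, 362, 25]) cube([295, 25, 372]);
  translate([0, 25, 25]) cube([25, 337, 372]);
  translate([270, 25, 25]) cube([25, 337, 372]);
}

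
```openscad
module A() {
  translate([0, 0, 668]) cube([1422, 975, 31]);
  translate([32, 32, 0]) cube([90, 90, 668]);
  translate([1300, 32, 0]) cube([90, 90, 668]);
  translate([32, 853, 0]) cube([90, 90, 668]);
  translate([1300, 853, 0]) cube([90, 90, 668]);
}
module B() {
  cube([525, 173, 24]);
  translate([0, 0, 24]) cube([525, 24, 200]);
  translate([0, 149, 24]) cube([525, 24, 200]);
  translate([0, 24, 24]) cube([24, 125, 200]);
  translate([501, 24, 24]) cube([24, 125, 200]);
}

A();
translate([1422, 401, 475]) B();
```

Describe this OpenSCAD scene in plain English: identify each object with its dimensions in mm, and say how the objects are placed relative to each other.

A is a table: top 1422 mm (x) × 975 mm (y), 31 mm thick, upper face at z = 699 mm, on four 90×90 mm square legs, each inset 32 mm from the nearest pair of top edges, running from z = 0 to the bottom of the top.

B is an open storage box with external size 525×173×224 mm and wall thickness 24 mm (the base is also 24 mm thick). The base covers the whole footprint; the four walls stand on the base, with the y-facing walls full-width and the x-facing walls fitting between their inner faces.

The open box is beside the table with their tops flush at z = 699.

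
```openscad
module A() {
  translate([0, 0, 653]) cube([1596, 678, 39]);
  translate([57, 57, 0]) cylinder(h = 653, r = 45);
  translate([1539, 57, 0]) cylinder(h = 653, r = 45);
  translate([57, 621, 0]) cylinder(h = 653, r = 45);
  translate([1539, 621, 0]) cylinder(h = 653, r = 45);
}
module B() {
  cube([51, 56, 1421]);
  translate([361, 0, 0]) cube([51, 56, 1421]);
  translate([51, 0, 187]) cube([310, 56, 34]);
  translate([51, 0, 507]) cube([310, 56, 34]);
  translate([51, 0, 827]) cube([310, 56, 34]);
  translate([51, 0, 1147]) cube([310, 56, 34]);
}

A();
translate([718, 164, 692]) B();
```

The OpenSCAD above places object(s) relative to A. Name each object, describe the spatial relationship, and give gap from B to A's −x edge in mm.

A is a table. B is a ladder. The ladder is on top of the table. The gap from the ladder to the table's −x edge is 718 mm.

The ladder's min-x is at 718; the table's min-x is 0; gap = 718 mm.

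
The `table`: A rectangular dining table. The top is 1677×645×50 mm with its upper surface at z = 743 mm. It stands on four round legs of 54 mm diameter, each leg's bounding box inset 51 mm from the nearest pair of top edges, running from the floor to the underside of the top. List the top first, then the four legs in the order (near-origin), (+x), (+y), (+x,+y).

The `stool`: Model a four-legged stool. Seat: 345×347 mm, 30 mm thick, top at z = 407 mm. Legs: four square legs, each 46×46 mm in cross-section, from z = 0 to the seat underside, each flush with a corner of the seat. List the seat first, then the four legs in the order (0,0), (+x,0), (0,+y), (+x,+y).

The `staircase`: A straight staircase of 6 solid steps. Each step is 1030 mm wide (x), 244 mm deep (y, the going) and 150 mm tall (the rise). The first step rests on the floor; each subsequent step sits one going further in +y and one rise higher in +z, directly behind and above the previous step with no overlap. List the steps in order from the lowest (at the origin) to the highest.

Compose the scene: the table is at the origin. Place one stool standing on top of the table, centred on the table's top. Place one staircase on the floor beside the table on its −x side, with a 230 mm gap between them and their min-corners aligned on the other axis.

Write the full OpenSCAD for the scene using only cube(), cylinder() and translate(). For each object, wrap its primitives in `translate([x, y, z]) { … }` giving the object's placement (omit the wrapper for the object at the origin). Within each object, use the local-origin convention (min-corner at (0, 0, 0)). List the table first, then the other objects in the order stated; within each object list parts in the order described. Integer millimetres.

translate([0, 0, 693]) cube([1677, 645, 50]);
translate([78, 78, 0]) cylinder(h = 693, r = 27);
translate([1599, 78, 0]) cylinder(h = 693, r = 27);
translate([78, 567, 0]) cylinder(h = 693, r = 27);
translate([1599, 567, 0]) cylinder(h = 693, r = 27);
translate([666, 149, 743]) {
  translate([0, 0, 377]) cube([345, 347, 30]);
  cube([46, 46, 377]);
  translate([299, 0, 0]) cube([46, 46, 377]);
  translate([0, 301, 0]) cube([46, 46, 377]);
  translate([299, 301, 0]) cube([46, 46, 377]);
}
translate([-1260, 0, 0]) {
  cube([1030, 244, 150]);
  translate([0, 244, 150]) cube([1030, 244, 150]);
  translate([0, 488, 300]) cube([1030, 244, 150]);
  translate([0, 732, 450]) cube([1030, 244, 150]);
  translate([0, 976, 600]) cube([1030, 244, 150]);
  translate([0, 1220, 750]) cube([1030, 244, 150]);
}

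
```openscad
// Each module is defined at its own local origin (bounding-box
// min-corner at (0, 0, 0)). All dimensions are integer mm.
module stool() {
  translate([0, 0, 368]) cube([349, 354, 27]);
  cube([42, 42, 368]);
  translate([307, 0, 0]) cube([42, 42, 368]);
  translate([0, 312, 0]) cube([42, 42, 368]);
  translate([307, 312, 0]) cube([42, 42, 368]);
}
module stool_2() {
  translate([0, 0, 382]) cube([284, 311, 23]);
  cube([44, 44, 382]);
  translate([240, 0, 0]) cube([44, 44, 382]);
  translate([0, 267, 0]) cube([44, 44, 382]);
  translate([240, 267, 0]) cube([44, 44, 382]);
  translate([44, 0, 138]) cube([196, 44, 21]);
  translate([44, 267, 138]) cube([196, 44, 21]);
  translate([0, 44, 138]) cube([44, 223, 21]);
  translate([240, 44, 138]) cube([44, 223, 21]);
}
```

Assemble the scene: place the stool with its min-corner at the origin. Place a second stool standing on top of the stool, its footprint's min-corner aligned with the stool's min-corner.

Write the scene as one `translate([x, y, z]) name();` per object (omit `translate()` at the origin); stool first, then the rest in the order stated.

stool();
translate([0, 0, 395]) stool_2();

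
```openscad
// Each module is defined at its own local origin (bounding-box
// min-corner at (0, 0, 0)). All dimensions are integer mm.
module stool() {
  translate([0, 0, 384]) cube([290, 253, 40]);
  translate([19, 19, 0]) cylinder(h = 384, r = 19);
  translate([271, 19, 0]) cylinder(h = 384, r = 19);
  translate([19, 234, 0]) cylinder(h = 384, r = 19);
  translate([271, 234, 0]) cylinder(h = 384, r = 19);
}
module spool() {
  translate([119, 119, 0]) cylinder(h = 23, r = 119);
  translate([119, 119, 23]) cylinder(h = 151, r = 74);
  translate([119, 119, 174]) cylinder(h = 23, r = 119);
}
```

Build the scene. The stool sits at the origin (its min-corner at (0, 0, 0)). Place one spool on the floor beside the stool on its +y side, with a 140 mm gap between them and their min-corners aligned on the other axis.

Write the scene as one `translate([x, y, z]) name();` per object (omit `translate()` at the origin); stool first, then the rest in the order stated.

stool();
translate([0, 393, 0]) spool();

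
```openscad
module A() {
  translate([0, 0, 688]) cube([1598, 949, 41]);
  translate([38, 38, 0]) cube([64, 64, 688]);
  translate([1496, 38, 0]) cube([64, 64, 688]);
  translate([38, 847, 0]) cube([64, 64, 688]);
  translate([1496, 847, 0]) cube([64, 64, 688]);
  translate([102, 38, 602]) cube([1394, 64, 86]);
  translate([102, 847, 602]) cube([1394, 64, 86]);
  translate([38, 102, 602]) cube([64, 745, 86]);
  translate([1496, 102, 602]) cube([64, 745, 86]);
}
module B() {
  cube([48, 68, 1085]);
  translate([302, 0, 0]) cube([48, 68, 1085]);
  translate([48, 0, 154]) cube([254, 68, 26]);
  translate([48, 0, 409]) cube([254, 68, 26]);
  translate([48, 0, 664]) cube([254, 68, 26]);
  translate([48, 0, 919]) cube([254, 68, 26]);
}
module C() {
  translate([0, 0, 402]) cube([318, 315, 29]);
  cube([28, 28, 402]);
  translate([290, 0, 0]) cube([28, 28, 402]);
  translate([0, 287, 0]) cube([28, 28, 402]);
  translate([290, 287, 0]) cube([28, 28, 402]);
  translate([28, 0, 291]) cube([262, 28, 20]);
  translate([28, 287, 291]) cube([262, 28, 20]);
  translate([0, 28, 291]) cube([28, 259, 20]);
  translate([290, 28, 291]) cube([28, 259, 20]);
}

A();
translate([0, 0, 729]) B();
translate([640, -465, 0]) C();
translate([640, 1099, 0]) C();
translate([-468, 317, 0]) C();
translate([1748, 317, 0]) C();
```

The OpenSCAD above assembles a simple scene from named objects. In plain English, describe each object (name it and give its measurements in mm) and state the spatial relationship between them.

A is a table with a 1598×949 mm rectangular top, 41 mm thick, top surface at z = 729 mm, supported by four 64×64 mm square legs, each inset 38 mm from the nearest pair of top edges, running from the floor. Four apron rails, 64 mm thick and 86 mm tall, run between adjacent legs with their top edges flush with the underside of the top and their outer faces flush with the legs' outer faces.

B is a wooden ladder with two side rails of 48×68 mm section and 1085 mm height, set 350 mm apart overall. Between them run 4 rectangular rungs (68 mm deep, 26 mm thick), front faces flush with the rails' −y face. The bottom of the first rung is 154 mm above the floor and each subsequent rung is 255 mm higher than the one below.

C is a four-legged stool. The seat is 318×315 mm, 29 mm thick, top at z = 431 mm. It stands on four square legs, each 28×28 mm in cross-section, from z = 0 to the seat underside, each flush with a corner of the seat. Four stretchers, 28 mm wide and 20 mm tall, connect adjacent legs with their undersides at z = 291 mm, each running between the inner faces of the legs it joins and aligned with the legs' outer faces on the other axis.

The ladder is on top of the table. Four stools sit around the table at the −y, +y, −x, +x sides.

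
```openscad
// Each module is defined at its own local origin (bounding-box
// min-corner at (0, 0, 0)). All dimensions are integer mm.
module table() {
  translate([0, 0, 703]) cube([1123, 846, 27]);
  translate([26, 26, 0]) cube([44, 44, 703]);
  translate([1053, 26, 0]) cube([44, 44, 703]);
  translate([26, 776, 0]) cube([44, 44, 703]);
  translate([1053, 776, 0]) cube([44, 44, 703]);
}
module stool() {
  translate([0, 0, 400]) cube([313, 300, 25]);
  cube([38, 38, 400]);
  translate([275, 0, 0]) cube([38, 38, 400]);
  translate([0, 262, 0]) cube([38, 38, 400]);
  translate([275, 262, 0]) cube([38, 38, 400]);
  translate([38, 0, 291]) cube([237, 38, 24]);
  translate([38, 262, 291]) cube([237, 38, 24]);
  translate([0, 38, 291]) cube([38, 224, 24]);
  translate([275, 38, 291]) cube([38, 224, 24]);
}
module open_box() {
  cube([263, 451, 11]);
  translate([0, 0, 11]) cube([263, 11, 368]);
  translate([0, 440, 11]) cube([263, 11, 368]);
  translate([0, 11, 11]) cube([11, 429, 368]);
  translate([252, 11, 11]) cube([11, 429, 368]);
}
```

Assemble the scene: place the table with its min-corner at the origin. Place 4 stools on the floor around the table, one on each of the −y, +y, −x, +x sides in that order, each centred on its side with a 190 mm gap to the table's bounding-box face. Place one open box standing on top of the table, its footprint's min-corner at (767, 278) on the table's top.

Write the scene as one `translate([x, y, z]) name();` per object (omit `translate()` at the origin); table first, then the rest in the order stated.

table();
translate([405, -490, 0]) stool();
translate([405, 1036, 0]) stool();
translate([-503, 273, 0]) stool();
translate([1313, 273, 0]) stool();
translate([767, 278, 730]) open_box();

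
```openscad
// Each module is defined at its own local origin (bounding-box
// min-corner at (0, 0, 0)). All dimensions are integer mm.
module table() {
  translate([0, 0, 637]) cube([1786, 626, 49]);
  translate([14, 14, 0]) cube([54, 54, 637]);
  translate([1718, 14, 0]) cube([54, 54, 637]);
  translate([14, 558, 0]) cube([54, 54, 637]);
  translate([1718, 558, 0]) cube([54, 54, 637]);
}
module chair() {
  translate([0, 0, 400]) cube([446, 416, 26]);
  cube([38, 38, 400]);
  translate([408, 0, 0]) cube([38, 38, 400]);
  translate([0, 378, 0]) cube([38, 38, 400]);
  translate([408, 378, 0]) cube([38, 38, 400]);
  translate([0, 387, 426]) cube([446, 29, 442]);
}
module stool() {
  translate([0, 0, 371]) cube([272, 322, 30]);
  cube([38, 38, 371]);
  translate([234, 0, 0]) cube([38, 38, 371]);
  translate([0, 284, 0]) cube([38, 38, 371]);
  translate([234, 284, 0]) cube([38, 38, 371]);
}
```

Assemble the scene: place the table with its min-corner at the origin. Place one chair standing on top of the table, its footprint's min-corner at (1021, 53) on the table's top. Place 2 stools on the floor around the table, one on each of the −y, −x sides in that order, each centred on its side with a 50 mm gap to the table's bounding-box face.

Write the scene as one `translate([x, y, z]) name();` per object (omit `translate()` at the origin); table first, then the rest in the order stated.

table();
translate([1021, 53, 686]) chair();
translate([757, -372, 0]) stool();
translate([-322, 152, 0]) stool();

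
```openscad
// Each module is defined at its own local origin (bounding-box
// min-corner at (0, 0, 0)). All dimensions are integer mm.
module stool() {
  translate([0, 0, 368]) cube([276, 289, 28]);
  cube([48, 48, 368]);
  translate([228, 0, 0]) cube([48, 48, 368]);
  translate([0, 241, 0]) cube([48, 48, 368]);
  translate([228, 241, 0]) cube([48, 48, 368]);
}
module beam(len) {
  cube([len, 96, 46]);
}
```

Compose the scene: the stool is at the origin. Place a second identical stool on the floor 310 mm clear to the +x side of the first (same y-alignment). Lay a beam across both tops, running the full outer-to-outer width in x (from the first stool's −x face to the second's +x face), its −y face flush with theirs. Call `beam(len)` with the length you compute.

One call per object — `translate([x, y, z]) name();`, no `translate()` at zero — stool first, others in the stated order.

stool();
translate([586, 0, 0]) stool();
translate([0, 0, 396]) beam(862);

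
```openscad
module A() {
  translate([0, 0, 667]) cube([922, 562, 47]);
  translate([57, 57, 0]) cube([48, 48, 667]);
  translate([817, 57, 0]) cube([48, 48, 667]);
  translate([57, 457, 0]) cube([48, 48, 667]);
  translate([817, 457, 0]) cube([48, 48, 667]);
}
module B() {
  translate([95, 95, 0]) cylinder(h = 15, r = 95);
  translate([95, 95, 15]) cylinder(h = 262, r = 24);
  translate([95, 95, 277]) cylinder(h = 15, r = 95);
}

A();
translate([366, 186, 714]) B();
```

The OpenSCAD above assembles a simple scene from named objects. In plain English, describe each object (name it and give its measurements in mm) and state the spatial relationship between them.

A is a table: top 922 mm (x) × 562 mm (y), 47 mm thick, upper face at z = 714 mm, on four 48×48 mm square legs, each inset 57 mm from the nearest pair of top edges, running from z = 0 to the bottom of the top.

B is a spool: two coaxial disc flanges of radius 95 mm and thickness 15 mm, joined by a core cylinder of radius 24 mm and height 262 mm. The lower flange rests on z = 0 and the three cylinders share a vertical axis.

The spool is on top of the table, centred.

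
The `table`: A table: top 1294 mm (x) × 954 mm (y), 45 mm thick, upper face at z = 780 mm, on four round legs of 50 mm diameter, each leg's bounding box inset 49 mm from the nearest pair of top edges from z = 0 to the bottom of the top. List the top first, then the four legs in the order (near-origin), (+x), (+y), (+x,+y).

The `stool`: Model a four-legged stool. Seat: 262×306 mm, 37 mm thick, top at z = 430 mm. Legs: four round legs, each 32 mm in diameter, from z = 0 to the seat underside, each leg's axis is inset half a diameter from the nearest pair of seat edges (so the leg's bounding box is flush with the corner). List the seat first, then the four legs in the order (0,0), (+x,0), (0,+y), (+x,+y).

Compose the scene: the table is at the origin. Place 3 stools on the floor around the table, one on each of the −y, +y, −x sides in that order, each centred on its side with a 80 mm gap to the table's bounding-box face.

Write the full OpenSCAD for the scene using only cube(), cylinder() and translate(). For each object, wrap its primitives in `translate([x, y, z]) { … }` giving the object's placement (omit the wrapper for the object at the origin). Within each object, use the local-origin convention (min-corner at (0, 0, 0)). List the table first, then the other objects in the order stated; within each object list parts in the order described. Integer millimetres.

translate([0, 0, 735]) cube([1294, 954, 45]);
translate([74, 74, 0]) cylinder(h = 735, r = 25);
translate([1220, 74, 0]) cylinder(h = 735, r = 25);
translate([74, 880, 0]) cylinder(h = 735, r = 25);
translate([1220, 880, 0]) cylinder(h = 735, r = 25);
translate([516, -386, 0]) {
  translate([0, 0, 393]) cube([262, 306, 37]);
  translate([16, 16, 0]) cylinder(h = 393, r = 16);
  translate([246, 16, 0]) cylinder(h = 393, r = 16);
  translate([16, 290, 0]) cylinder(h = 393, r = 16);
  translate([246, 290, 0]) cylinder(h = 393, r = 16);
}
translate([516, 1034, 0]) {
  translate([0, 0, 393]) cube([262, 306, 37]);
  translate([16, 16, 0]) cylinder(h = 393, r = 16);
  translate([246, 16, 0]) cylinder(h = 393, r = 16);
  translate([16, 290, 0]) cylinder(h = 393, r = 16);
  translate([246, 290, 0]) cylinder(h = 393, r = 16);
}
translate([-342, 324, 0]) {
  translate([0, 0, 393]) cube([262, 306, 37]);
  translate([16, 16, 0]) cylinder(h = 393, r = 16);
  translate([246, 16, 0]) cylinder(h = 393, r = 16);
  translate([16, 290, 0]) cylinder(h = 393, r = 16);
  translate([246, 290, 0]) cylinder(h = 393, r = 16);
}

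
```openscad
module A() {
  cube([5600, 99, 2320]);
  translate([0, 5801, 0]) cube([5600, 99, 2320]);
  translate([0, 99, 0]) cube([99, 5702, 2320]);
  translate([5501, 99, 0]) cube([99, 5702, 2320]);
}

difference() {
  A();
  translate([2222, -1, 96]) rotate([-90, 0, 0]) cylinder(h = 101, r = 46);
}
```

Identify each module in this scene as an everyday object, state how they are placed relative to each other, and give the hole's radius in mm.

A is a house frame. The house frame has a circular hole through its front wall. The hole's radius is 46 mm.

The subtracted cylinder has r = 46 mm.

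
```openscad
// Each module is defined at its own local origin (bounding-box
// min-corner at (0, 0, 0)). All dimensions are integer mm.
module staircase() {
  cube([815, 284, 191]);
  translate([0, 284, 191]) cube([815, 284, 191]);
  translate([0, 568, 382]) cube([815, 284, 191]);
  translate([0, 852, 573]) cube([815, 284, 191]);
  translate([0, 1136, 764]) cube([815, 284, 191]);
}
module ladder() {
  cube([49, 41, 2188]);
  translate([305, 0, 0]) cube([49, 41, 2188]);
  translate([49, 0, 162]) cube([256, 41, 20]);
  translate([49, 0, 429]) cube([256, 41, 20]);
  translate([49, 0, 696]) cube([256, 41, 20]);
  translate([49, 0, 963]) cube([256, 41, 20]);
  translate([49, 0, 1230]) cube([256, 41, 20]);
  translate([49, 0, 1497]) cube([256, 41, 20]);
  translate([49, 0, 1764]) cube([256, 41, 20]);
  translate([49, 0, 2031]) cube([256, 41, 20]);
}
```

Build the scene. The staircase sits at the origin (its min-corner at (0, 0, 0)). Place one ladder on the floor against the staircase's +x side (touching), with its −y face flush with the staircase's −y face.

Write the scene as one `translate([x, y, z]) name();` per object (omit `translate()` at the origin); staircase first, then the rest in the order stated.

staircase();
translate([815, 0, 0]) ladder();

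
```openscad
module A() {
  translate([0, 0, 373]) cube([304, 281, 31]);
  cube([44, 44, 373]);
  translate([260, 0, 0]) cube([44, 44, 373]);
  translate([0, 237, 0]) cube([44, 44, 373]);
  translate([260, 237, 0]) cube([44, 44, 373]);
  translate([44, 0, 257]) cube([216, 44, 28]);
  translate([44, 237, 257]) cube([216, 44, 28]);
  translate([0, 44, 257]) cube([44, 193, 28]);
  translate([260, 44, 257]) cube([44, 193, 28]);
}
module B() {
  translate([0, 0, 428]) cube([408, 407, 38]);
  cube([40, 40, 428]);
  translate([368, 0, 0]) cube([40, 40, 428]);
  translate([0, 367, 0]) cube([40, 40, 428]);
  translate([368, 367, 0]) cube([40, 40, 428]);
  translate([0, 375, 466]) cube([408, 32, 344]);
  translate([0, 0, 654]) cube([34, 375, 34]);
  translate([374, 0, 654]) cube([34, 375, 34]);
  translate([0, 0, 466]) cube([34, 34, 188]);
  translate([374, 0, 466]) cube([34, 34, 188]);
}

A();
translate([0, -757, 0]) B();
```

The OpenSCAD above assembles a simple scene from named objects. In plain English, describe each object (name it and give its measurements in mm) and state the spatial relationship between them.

A is a four-legged stool. The seat is 304×281 mm, 31 mm thick, top at z = 404 mm. It stands on four square legs, each 44×44 mm in cross-section, from z = 0 to the seat underside, each flush with a corner of the seat. Four stretchers, 44 mm wide and 28 mm tall, connect adjacent legs with their undersides at z = 257 mm, each running between the inner faces of the legs it joins and aligned with the legs' outer faces on the other axis.

B is a chair. The seat is a 408×407×38 mm slab with its top at z = 466 mm, on four 40×40 mm corner legs (flush with the seat edges, standing on z = 0). A flat backrest 32 mm thick, 344 mm tall, spans the full seat width and rises from the seat top along its +y edge, rear face flush with the rear of the seat. Two armrests of 34×34 mm section run along each side from the seat's front edge to the front of the backrest, top faces 222 mm above the seat top and outer faces flush with the seat's x-edges; a 34×34 mm post under the front of each armrest stands on the seat at the front corner.

The chair is on the floor beside the stool on its −y side.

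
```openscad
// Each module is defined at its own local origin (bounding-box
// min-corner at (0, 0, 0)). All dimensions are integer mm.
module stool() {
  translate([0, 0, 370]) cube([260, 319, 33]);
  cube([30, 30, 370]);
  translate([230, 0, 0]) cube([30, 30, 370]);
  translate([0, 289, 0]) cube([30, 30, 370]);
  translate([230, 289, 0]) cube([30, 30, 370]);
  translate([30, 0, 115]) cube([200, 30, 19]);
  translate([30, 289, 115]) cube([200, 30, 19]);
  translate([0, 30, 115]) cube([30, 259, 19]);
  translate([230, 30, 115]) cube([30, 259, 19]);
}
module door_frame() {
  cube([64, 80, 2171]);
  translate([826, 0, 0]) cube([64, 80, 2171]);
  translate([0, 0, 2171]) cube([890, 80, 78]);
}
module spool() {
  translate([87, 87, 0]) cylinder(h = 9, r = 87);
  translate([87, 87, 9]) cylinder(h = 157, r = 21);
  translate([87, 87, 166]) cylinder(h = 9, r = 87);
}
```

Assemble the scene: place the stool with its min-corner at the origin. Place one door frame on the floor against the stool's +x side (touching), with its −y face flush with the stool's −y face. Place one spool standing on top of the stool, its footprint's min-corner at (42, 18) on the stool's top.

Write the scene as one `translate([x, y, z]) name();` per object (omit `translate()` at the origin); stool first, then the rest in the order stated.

stool();
translate([260, 0, 0]) door_frame();
translate([42, 18, 403]) spool();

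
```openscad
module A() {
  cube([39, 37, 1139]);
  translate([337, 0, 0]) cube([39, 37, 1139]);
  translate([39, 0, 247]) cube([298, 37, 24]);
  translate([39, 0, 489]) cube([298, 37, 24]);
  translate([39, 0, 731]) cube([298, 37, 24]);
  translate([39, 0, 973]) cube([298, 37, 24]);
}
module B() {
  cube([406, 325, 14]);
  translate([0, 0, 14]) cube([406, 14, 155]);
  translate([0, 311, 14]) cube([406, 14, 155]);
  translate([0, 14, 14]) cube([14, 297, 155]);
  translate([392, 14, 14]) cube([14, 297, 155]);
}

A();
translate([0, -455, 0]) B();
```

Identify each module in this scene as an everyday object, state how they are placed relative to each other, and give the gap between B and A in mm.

The open box's nearest face is 130 mm from the ladder's −y face.

A is a ladder. B is an open box. The open box is on the floor beside the ladder on its −y side. The gap between the open box and the ladder is 130 mm.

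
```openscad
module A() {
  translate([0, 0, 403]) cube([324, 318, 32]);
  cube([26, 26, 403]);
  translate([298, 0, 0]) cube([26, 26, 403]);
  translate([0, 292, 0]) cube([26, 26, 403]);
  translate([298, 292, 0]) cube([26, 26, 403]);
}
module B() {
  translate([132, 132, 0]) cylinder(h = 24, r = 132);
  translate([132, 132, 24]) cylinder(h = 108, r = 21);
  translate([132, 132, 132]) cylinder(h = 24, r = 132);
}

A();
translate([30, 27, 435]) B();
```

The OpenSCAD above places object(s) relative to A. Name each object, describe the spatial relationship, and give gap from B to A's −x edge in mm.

The spool's min-x is at 30; the stool's min-x is 0; gap = 30 mm.

A is a stool. B is a spool. The spool is on top of the stool, centred. The gap from the spool to the stool's −x edge is 30 mm.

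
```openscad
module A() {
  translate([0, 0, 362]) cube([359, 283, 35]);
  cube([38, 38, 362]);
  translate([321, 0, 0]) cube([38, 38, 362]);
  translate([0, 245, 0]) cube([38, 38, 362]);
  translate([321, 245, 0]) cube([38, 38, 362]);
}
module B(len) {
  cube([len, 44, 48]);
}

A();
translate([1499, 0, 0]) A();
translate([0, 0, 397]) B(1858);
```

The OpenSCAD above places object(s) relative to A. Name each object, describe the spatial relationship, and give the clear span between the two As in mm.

A is a stool. B is a beam. A beam spans the tops of two stools. The clear span between the two stools is 1140 mm.

Second stool starts at x = 1499; first ends at x = 359; clear span = 1499 − 359 = 1140 mm.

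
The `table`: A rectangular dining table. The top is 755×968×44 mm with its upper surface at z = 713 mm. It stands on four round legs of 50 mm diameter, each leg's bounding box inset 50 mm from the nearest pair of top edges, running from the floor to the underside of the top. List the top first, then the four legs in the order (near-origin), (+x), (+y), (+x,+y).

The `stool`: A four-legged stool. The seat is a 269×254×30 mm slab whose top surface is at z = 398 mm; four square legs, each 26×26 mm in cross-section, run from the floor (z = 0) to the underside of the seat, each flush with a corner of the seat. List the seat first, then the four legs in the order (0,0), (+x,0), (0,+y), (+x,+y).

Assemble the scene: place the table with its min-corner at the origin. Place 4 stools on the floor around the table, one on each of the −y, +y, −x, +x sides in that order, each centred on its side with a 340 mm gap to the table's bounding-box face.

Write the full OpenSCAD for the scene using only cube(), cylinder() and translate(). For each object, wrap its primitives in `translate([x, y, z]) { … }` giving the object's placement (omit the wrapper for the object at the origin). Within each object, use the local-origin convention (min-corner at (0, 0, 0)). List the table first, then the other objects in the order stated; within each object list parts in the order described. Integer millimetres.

translate([0, 0, 669]) cube([755, 968, 44]);
translate([75, 75, 0]) cylinder(h = 669, r = 25);
translate([680, 75, 0]) cylinder(h = 669, r = 25);
translate([75, 893, 0]) cylinder(h = 669, r = 25);
translate([680, 893, 0]) cylinder(h = 669, r = 25);
translate([243, -594, 0]) {
  translate([0, 0, 368]) cube([269, 254, 30]);
  cube([26, 26, 368]);
  translate([243, 0, 0]) cube([26, 26, 368]);
  translate([0, 228, 0]) cube([26, 26, 368]);
  translate([243, 228, 0]) cube([26, 26, 368]);
}
translate([243, 1308, 0]) {
  translate([0, 0, 368]) cube([269, 254, 30]);
  cube([26, 26, 368]);
  translate([243, 0, 0]) cube([26, 26, 368]);
  translate([0, 228, 0]) cube([26, 26, 368]);
  translate([243, 228, 0]) cube([26, 26, 368]);
}
translate([-609, 357, 0]) {
  translate([0, 0, 368]) cube([269, 254, 30]);
  cube([26, 26, 368]);
  translate([243, 0, 0]) cube([26, 26, 368]);
  translate([0, 228, 0]) cube([26, 26, 368]);
  translate([243, 228, 0]) cube([26, 26, 368]);
}
translate([1095, 357, 0]) {
  translate([0, 0, 368]) cube([269, 254, 30]);
  cube([26, 26, 368]);
  translate([243, 0, 0]) cube([26, 26, 368]);
  translate([0, 228, 0]) cube([26, 26, 368]);
  translate([243, 228, 0]) cube([26, 26, 368]);
}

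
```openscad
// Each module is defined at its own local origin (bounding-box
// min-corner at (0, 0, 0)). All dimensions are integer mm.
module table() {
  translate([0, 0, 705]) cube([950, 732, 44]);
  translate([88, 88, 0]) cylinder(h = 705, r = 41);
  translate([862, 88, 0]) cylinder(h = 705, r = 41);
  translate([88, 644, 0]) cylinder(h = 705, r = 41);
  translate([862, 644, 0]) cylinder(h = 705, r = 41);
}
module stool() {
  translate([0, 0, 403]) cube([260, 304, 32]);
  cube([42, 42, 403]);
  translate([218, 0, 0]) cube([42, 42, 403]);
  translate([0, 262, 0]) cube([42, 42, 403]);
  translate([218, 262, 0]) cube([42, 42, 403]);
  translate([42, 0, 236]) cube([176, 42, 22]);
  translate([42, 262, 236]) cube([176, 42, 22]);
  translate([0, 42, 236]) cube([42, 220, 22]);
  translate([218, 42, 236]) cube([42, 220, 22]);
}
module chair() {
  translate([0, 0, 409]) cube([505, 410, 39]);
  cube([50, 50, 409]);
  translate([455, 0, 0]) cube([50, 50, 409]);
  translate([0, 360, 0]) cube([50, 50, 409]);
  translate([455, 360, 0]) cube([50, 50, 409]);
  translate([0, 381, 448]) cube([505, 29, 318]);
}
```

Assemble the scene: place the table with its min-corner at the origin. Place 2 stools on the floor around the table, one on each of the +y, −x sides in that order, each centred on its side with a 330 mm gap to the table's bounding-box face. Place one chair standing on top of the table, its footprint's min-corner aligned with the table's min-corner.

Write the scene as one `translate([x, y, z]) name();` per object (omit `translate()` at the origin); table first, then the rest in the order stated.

table();
translate([345, 1062, 0]) stool();
translate([-590, 214, 0]) stool();
translate([0, 0, 749]) chair();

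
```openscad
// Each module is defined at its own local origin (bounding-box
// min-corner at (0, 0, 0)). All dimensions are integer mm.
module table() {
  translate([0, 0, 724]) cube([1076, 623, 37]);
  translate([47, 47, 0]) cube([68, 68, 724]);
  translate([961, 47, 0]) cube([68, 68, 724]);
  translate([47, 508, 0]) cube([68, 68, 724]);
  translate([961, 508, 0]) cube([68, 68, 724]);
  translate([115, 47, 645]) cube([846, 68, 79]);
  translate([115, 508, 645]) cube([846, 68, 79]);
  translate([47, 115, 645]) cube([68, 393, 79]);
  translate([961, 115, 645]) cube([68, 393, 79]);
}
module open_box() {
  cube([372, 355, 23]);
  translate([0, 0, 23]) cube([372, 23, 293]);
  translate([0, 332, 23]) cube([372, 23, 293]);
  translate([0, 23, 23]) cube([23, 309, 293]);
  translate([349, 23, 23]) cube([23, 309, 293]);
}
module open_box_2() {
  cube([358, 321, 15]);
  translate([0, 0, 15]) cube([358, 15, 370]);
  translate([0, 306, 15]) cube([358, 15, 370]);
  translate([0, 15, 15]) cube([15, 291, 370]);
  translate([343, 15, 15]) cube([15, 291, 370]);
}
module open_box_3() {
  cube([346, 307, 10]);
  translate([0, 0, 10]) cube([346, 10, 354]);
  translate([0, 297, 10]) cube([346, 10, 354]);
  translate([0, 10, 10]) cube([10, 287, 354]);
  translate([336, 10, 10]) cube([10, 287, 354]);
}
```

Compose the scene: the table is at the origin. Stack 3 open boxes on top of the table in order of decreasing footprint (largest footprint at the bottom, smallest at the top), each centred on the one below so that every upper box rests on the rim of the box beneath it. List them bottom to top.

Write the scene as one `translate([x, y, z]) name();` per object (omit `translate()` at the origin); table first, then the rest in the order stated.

table();
translate([352, 134, 761]) open_box();
translate([359, 151, 1077]) open_box_2();
translate([365, 158, 1462]) open_box_3();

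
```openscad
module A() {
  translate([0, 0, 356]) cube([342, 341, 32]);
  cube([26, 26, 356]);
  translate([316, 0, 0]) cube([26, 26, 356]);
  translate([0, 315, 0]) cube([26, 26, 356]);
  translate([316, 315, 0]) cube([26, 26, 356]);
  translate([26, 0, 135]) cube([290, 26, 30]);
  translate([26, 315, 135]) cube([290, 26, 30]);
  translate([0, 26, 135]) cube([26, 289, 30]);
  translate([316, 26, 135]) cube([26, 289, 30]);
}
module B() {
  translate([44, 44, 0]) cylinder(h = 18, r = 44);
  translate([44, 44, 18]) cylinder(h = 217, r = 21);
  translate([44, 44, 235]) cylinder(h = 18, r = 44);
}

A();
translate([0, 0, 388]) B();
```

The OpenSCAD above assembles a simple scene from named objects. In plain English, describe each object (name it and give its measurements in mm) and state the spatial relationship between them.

A is a four-legged stool. The seat is 342×341 mm, 32 mm thick, top at z = 388 mm. It stands on four square legs, each 26×26 mm in cross-section, from z = 0 to the seat underside, each flush with a corner of the seat. Four stretchers, 26 mm wide and 30 mm tall, connect adjacent legs with their undersides at z = 135 mm, each running between the inner faces of the legs it joins and aligned with the legs' outer faces on the other axis.

B is a spool: two coaxial disc flanges of radius 44 mm and thickness 18 mm, joined by a core cylinder of radius 21 mm and height 217 mm. The lower flange rests on z = 0 and the three cylinders share a vertical axis.

The spool is on top of the stool.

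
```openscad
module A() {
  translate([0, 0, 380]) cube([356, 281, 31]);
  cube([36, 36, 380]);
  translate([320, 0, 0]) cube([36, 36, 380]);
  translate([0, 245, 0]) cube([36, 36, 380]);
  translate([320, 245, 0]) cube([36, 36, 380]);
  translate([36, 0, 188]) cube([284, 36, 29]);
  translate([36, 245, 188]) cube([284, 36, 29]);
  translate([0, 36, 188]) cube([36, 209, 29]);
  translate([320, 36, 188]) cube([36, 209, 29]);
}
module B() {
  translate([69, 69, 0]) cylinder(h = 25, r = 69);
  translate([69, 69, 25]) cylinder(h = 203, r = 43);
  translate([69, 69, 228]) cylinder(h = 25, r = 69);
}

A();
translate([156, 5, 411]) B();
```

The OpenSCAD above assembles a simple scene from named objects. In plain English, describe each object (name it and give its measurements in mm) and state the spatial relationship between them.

A is a four-legged stool. The seat is a 356×281×31 mm slab whose top surface is at z = 411 mm; four square legs, each 36×36 mm in cross-section, run from the floor (z = 0) to the underside of the seat, each flush with a corner of the seat. Four stretchers, 36 mm wide and 29 mm tall, connect adjacent legs with their undersides at z = 188 mm, each running between the inner faces of the legs it joins and aligned with the legs' outer faces on the other axis.

B is a spool: two coaxial disc flanges of radius 69 mm and thickness 25 mm, joined by a core cylinder of radius 43 mm and height 203 mm. The lower flange rests on z = 0 and the three cylinders share a vertical axis.

The spool is on top of the stool.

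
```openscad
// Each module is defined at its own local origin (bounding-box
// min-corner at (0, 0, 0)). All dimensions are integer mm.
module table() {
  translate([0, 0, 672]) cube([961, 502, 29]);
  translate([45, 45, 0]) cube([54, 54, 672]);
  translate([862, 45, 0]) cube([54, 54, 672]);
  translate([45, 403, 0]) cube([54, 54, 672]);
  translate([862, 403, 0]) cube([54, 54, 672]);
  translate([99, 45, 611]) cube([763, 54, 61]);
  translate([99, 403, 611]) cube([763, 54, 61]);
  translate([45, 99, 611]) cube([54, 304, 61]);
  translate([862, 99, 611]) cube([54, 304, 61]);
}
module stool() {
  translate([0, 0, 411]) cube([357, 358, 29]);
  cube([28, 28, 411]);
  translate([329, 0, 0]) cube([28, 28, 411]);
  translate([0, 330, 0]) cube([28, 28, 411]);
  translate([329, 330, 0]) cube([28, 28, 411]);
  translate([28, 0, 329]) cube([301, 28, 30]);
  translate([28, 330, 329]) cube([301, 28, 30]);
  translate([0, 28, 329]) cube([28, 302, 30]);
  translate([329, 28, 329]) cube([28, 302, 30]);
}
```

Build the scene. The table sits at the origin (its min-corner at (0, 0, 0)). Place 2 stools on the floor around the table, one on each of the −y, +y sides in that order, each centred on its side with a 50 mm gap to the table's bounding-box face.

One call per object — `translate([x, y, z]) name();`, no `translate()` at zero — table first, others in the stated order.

table();
translate([302, -408, 0]) stool();
translate([302, 552, 0]) stool();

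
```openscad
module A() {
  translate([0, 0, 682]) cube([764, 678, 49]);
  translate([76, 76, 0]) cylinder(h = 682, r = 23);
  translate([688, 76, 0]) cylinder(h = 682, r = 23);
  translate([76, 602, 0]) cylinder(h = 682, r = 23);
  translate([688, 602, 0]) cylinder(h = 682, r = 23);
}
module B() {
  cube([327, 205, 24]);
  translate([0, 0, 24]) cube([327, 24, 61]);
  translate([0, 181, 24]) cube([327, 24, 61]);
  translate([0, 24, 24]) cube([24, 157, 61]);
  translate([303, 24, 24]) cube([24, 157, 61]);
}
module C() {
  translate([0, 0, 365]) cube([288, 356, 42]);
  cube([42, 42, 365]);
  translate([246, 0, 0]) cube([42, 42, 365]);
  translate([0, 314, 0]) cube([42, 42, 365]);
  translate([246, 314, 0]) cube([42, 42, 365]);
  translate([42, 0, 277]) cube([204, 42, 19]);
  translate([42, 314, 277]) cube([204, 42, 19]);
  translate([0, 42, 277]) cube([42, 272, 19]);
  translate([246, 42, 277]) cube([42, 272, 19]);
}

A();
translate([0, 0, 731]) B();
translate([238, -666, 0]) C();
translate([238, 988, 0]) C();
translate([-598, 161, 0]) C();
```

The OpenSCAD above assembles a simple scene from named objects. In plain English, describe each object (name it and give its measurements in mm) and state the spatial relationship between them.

A is a table with a 764×678 mm rectangular top, 49 mm thick, top surface at z = 731 mm, supported by four round legs of 46 mm diameter, each leg's bounding box inset 53 mm from the nearest pair of top edges, running from the floor.

B is an open storage box with external size 327×205×85 mm and wall thickness 24 mm (the base is also 24 mm thick). The base covers the whole footprint; the four walls stand on the base, with the y-facing walls full-width and the x-facing walls fitting between their inner faces.

C is a four-legged stool. The seat is a 288×356×42 mm slab whose top surface is at z = 407 mm; four square legs, each 42×42 mm in cross-section, run from the floor (z = 0) to the underside of the seat, each flush with a corner of the seat. Four stretchers, 42 mm wide and 19 mm tall, connect adjacent legs with their undersides at z = 277 mm, each running between the inner faces of the legs it joins and aligned with the legs' outer faces on the other axis.

The open box is on top of the table. Three stools sit around the table at the −y, +y, −x sides.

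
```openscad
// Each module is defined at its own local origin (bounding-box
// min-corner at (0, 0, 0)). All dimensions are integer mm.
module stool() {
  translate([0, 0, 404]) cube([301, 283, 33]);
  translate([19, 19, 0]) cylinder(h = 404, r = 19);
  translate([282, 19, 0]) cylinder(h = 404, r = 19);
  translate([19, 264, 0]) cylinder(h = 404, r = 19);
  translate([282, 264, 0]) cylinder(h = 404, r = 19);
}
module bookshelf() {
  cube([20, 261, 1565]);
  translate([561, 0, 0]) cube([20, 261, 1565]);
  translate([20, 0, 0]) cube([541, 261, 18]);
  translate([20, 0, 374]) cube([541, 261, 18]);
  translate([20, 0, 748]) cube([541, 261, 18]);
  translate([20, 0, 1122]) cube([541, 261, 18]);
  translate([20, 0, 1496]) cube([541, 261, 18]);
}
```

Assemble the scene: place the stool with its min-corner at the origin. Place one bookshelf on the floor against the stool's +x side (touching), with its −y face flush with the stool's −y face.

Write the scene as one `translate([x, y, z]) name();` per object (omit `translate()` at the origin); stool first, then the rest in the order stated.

stool();
translate([301, 0, 0]) bookshelf();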